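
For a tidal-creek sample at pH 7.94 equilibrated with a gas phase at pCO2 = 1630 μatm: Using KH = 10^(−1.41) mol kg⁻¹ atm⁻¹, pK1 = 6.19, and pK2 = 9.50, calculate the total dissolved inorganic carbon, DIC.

DIC = 3.73 mmol/kg

[CO2*] = KH · pCO2 = 10^(−1.41) × 1630×10^-6 = 6.341×10^-5 mol/kg
α₀ = 1/(1 + K1/[H⁺] + K1K2/[H⁺]²) = 1/(1 + 10^+1.75 + 10^+0.19) = 0.01701
DIC = [CO2*]/α₀ = 6.341×10^-5 / 0.01701 = 3.73 mmol/kg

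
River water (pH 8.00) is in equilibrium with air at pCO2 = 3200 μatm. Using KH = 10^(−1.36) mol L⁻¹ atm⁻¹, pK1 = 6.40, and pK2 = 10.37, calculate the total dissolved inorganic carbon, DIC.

DIC = 5.72 mmol/L

[CO2*] = KH · pCO2 = 10^(−1.36) × 3200×10^-6 = 1.397×10^-4 mol/L
α₀ = 1/(1 + K1/[H⁺] + K1K2/[H⁺]²) = 1/(1 + 10^+1.60 + 10^-0.77) = 0.02440
DIC = [CO2*]/α₀ = 1.397×10^-4 / 0.02440 = 5.72 mmol/L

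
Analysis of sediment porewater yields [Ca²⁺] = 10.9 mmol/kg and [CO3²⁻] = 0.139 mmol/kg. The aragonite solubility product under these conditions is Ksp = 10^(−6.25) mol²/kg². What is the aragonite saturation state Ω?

Ω = 2.69

Ksp = 10^(−6.25) = 5.623×10^-7
Ω = [Ca²⁺][CO3²⁻]/Ksp = (10.9×10^-3)(0.139×10^-3) / 5.623×10^-7 = 2.69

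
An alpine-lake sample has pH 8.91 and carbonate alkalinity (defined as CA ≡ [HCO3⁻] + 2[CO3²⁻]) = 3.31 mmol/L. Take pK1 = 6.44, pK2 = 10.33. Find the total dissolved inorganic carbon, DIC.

DIC = 3.20 mmol/L

CA = [HCO3⁻] + 2[CO3²⁻] = (α₁ + 2α₂)·DIC
At pH 8.91: [H⁺]/K1 = 10^-2.47 = 0.0033884, K2/[H⁺] = 10^-1.42 = 0.038019
α₁ = 1/(1 + 0.0033884 + 0.038019) = 1/1.0414 = 0.9602; α₂ = α₁·K2/[H⁺] = 0.03651
α₁ + 2α₂ = 1.0333
DIC = CA / (α₁ + 2α₂) = 3.31 / 1.0333 = 3.20 mmol/L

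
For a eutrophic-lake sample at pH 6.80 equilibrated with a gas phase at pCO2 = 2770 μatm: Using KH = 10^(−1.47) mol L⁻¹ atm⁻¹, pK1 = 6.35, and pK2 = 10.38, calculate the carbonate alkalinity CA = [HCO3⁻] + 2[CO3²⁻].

CA = 0.265 mmol/L

[CO2*] = KH · pCO2 = 10^(−1.47) × 2770×10^-6 = 9.386×10^-5 mol/L
α₀ = 1/(1 + K1/[H⁺] + K1K2/[H⁺]²) = 1/(1 + 10^+0.45 + 10^-3.13) = 0.2618
DIC = [CO2*]/α₀ = 9.386×10^-5 / 0.2618 = 0.3585 mmol/L
CA = (α₁ + 2α₂)·DIC = (0.7380 + 2×0.0001941) × 0.3585 = 0.265 mmol/L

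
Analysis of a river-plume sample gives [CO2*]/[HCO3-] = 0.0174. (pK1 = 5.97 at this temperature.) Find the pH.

pH = 7.73

From K1 = [H⁺][HCO3-]/[CO2*]:  pH = pK1 − log₁₀([CO2*]/[HCO3-])
log₁₀(0.0174) = -1.759
pH = 5.97 − (-1.759) = 7.73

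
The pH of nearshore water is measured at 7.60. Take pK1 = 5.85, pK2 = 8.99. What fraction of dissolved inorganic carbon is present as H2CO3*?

α₀ = 0.0168

α₀ = 1 / (1 + K1/[H⁺] + K1K2/[H⁺]²) = 1 / (1 + 10^+1.75 + 10^+0.36)
   = 1 / (1 + 56.234 + 2.2909) = 1/59.525 = 0.01680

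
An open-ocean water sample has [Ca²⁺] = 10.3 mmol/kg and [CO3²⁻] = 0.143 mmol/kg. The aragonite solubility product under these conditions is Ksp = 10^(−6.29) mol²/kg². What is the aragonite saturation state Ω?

Ω = 2.87

Ksp = 10^(−6.29) = 5.129×10^-7
Ω = [Ca²⁺][CO3²⁻]/Ksp = (10.3×10^-3)(0.143×10^-3) / 5.129×10^-7 = 2.87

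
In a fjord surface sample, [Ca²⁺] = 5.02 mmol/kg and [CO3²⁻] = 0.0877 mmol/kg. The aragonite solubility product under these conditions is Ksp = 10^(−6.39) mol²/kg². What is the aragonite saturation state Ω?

Ksp = 10^(−6.39) = 4.074×10^-7
Ω = [Ca²⁺][CO3²⁻]/Ksp = (5.02×10^-3)(0.0877×10^-3) / 4.074×10^-7 = 1.08

Ω = 1.08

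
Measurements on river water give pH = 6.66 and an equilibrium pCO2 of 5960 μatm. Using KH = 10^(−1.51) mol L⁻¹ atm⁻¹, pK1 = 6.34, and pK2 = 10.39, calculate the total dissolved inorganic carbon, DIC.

DIC = 0.569 mmol/L

[CO2*] = KH · pCO2 = 10^(−1.51) × 5960×10^-6 = 1.842×10^-4 mol/L
α₀ = 1/(1 + K1/[H⁺] + K1K2/[H⁺]²) = 1/(1 + 10^+0.32 + 10^-3.41) = 0.3237
DIC = [CO2*]/α₀ = 1.842×10^-4 / 0.3237 = 0.569 mmol/L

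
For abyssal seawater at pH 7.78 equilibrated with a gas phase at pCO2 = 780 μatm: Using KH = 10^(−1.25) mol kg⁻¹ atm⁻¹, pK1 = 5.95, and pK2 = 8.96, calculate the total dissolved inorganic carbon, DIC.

DIC = 3.21 mmol/kg

[CO2*] = KH · pCO2 = 10^(−1.25) × 780×10^-6 = 4.386×10^-5 mol/kg
α₀ = 1/(1 + K1/[H⁺] + K1K2/[H⁺]²) = 1/(1 + 10^+1.83 + 10^+0.65) = 0.01368
DIC = [CO2*]/α₀ = 4.386×10^-5 / 0.01368 = 3.21 mmol/kg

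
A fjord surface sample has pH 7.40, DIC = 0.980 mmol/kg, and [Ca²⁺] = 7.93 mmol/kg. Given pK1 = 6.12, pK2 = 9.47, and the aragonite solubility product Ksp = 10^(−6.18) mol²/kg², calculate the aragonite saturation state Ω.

Ω = 0.0944

α₂ = 1 / (1 + [H⁺]/K2 + [H⁺]²/(K1K2)) = 1 / (1 + 10^+2.07 + 10^+0.79)
   = 1 / (1 + 117.49 + 6.1660) = 1/124.66 = 0.008022
[CO3²⁻] = α₂ × DIC = 0.008022 × 0.980 = 0.007862 mmol/kg = 7.862 μmol/kg
Ksp = 10^(−6.18) = 6.607×10^-7
Ω = [Ca²⁺][CO3²⁻]/Ksp = (7.93×10^-3)(7.862×10^-6) / 6.607×10^-7 = 0.0944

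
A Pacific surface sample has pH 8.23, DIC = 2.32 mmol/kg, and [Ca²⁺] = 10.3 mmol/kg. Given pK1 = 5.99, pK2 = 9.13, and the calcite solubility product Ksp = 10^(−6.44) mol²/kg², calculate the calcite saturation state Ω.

Ω = 7.32

α₂ = 1 / (1 + [H⁺]/K2 + [H⁺]²/(K1K2)) = 1 / (1 + 10^+0.90 + 10^-1.34)
   = 1 / (1 + 7.9433 + 0.045709) = 1/8.9890 = 0.1112
[CO3²⁻] = α₂ × DIC = 0.1112 × 2.32 = 0.2581 mmol/kg
Ksp = 10^(−6.44) = 3.631×10^-7
Ω = [Ca²⁺][CO3²⁻]/Ksp = (10.3×10^-3)(2.581×10^-4) / 3.631×10^-7 = 7.32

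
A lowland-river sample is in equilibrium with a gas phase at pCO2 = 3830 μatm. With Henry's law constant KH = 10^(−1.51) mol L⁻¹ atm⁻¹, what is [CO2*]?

[CO2*] = 118 μmol/L

KH = 10^(−1.51) = 3.090×10^-2 mol L⁻¹ atm⁻¹
[CO2*] = KH · pCO2 = 3.090×10^-2 × 3830×10^-6 atm = 1.18×10^-4 mol/L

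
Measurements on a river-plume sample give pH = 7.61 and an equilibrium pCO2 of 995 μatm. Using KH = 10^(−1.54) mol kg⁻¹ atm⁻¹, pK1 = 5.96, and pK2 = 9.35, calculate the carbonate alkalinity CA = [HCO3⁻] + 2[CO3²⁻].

CA = 1.33 mmol/kg

[CO2*] = KH · pCO2 = 10^(−1.54) × 995×10^-6 = 2.870×10^-5 mol/kg
α₀ = 1/(1 + K1/[H⁺] + K1K2/[H⁺]²) = 1/(1 + 10^+1.65 + 10^-0.09) = 0.02151
DIC = [CO2*]/α₀ = 2.870×10^-5 / 0.02151 = 1.334 mmol/kg
CA = (α₁ + 2α₂)·DIC = (0.9610 + 2×0.01749) × 1.334 = 1.33 mmol/kg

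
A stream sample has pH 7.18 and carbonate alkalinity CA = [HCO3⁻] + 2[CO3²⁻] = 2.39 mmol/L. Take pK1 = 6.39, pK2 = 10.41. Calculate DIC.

DIC = 2.78 mmol/L

CA = [HCO3⁻] + 2[CO3²⁻] = (α₁ + 2α₂)·DIC
At pH 7.18: [H⁺]/K1 = 10^-0.79 = 0.16218, K2/[H⁺] = 10^-3.23 = 0.00058884
α₁ = 1/(1 + 0.16218 + 0.00058884) = 1/1.1628 = 0.8600; α₂ = α₁·K2/[H⁺] = 0.0005064
α₁ + 2α₂ = 0.8610
DIC = CA / (α₁ + 2α₂) = 2.39 / 0.8610 = 2.78 mmol/L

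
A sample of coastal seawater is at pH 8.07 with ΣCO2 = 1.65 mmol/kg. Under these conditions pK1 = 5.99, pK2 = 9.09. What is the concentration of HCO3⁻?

α₁ = 1 / (1 + [H⁺]/K1 + K2/[H⁺]) = 1 / (1 + 10^-2.08 + 10^-1.02)
   = 1 / (1 + 0.0083176 + 0.095499) = 1/1.1038 = 0.9059
[HCO3⁻] = α₁ × DIC = 0.9059 × 1.65 = 1.49 mmol/kg

[HCO3⁻] = 1.49 mmol/kg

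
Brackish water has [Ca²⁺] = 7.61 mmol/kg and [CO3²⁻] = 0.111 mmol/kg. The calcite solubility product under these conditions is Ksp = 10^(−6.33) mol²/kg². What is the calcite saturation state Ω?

Ksp = 10^(−6.33) = 4.677×10^-7
Ω = [Ca²⁺][CO3²⁻]/Ksp = (7.61×10^-3)(0.111×10^-3) / 4.677×10^-7 = 1.81

Ω = 1.81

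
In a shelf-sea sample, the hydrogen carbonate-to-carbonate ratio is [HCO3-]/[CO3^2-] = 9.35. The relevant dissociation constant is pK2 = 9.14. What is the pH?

From K2 = [H⁺][CO3^2-]/[HCO3-]:  pH = pK2 − log₁₀([HCO3-]/[CO3^2-])
log₁₀(9.35) = +0.971
pH = 9.14 − (+0.971) = 8.17

pH = 8.17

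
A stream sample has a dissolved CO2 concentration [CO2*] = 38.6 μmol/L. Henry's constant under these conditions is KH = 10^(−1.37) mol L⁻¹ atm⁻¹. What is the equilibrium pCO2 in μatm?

pCO2 = 905 μatm

KH = 10^(−1.37) = 4.266×10^-2 mol L⁻¹ atm⁻¹
pCO2 = [CO2*]/KH = 38.6×10^-6 / 4.266×10^-2 = 9.05×10^-4 atm = 905 μatm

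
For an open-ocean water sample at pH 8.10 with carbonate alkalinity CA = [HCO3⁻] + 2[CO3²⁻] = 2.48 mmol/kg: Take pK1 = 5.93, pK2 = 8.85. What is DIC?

CA = [HCO3⁻] + 2[CO3²⁻] = (α₁ + 2α₂)·DIC
At pH 8.10: [H⁺]/K1 = 10^-2.17 = 0.0067608, K2/[H⁺] = 10^-0.75 = 0.17783
α₁ = 1/(1 + 0.0067608 + 0.17783) = 1/1.1846 = 0.8442; α₂ = α₁·K2/[H⁺] = 0.1501
α₁ + 2α₂ = 1.1444
DIC = CA / (α₁ + 2α₂) = 2.48 / 1.1444 = 2.17 mmol/kg

DIC = 2.17 mmol/kg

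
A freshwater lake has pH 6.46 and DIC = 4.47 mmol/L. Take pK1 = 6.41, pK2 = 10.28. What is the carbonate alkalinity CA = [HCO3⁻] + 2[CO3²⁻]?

CA = 2.36 mmol/L

CA = [HCO3⁻] + 2[CO3²⁻] = (α₁ + 2α₂)·DIC
At pH 6.46: [H⁺]/K1 = 10^-0.05 = 0.89125, K2/[H⁺] = 10^-3.82 = 0.00015136
α₁ = 1/(1 + 0.89125 + 0.00015136) = 1/1.8914 = 0.5287; α₂ = α₁·K2/[H⁺] = 8.002×10^-5
α₁ + 2α₂ = 0.5289
CA = 0.5289 × 4.47 = 2.36 mmol/L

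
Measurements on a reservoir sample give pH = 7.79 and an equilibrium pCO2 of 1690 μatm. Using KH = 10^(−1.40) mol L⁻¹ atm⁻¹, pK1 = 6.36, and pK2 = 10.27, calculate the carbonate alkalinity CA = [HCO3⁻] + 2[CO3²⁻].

CA = 1.82 mmol/L

[CO2*] = KH · pCO2 = 10^(−1.40) × 1690×10^-6 = 6.728×10^-5 mol/L
α₀ = 1/(1 + K1/[H⁺] + K1K2/[H⁺]²) = 1/(1 + 10^+1.43 + 10^-1.05) = 0.03571
DIC = [CO2*]/α₀ = 6.728×10^-5 / 0.03571 = 1.884 mmol/L
CA = (α₁ + 2α₂)·DIC = (0.9611 + 2×0.003183) × 1.884 = 1.82 mmol/L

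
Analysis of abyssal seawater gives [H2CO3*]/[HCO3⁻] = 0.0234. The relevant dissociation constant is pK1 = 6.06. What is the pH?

pH = 7.69

From K1 = [H⁺][HCO3⁻]/[H2CO3*]:  pH = pK1 − log₁₀([H2CO3*]/[HCO3⁻])
log₁₀(0.0234) = -1.631
pH = 6.06 − (-1.631) = 7.69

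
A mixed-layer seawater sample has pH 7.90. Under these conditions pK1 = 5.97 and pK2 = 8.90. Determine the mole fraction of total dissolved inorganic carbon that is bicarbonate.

α₁ = 1 / (1 + [H⁺]/K1 + K2/[H⁺]) = 1 / (1 + 10^-1.93 + 10^-1.00)
   = 1 / (1 + 0.011749 + 0.10000) = 1/1.1117 = 0.8995

α₁ = 0.899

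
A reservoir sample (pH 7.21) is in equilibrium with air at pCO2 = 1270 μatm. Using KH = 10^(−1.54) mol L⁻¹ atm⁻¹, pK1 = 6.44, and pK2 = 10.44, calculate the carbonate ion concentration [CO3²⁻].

[CO2*] = KH · pCO2 = 10^(−1.54) × 1270×10^-6 = 3.663×10^-5 mol/L
α₀ = 1/(1 + K1/[H⁺] + K1K2/[H⁺]²) = 1/(1 + 10^+0.77 + 10^-2.46) = 0.1451
DIC = [CO2*]/α₀ = 3.663×10^-5 / 0.1451 = 0.2524 mmol/L
[CO3²⁻] = α₂·DIC; α₂ = 0.0005031, so [CO3²⁻] = 0.0005031 × 0.2524 = 0.000127 mmol/L = 0.127 μmol/L

[CO3²⁻] = 0.127 μmol/L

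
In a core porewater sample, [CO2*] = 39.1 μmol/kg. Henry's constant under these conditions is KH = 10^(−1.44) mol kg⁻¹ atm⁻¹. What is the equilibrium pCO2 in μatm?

KH = 10^(−1.44) = 3.631×10^-2 mol kg⁻¹ atm⁻¹
pCO2 = [CO2*]/KH = 39.1×10^-6 / 3.631×10^-2 = 1.08×10^-3 atm = 1080 μatm

pCO2 = 1080 μatm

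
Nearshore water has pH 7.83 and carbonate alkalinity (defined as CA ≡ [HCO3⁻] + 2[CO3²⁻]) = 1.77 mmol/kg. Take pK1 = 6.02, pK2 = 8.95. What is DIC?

CA = [HCO3⁻] + 2[CO3²⁻] = (α₁ + 2α₂)·DIC
At pH 7.83: [H⁺]/K1 = 10^-1.81 = 0.015488, K2/[H⁺] = 10^-1.12 = 0.075858
α₁ = 1/(1 + 0.015488 + 0.075858) = 1/1.0913 = 0.9163; α₂ = α₁·K2/[H⁺] = 0.06951
α₁ + 2α₂ = 1.0553
DIC = CA / (α₁ + 2α₂) = 1.77 / 1.0553 = 1.68 mmol/kg

DIC = 1.68 mmol/kg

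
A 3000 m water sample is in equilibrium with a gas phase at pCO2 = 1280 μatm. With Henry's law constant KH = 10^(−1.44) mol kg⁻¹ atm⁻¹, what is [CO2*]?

[CO2*] = 46.5 μmol/kg

KH = 10^(−1.44) = 3.631×10^-2 mol kg⁻¹ atm⁻¹
[CO2*] = KH · pCO2 = 3.631×10^-2 × 1280×10^-6 atm = 4.65×10^-5 mol/kg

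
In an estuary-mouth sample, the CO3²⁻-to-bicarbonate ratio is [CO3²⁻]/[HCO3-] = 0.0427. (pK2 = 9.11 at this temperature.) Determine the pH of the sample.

From K2 = [H⁺][CO3²⁻]/[HCO3-]:  pH = pK2 + log₁₀([CO3²⁻]/[HCO3-])
log₁₀(0.0427) = -1.370
pH = 9.11 + (-1.370) = 7.74

pH = 7.74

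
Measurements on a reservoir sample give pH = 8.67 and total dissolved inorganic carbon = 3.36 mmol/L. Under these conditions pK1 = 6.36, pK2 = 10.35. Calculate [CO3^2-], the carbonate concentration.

α₂ = 1 / (1 + [H⁺]/K2 + [H⁺]²/(K1K2)) = 1 / (1 + 10^+1.68 + 10^-0.63)
   = 1 / (1 + 47.863 + 0.23442) = 1/49.097 = 0.02037
[CO3²⁻] = α₂ × DIC = 0.02037 × 3.36 = 0.0684 mmol/L

[CO3²⁻] = 0.0684 mmol/L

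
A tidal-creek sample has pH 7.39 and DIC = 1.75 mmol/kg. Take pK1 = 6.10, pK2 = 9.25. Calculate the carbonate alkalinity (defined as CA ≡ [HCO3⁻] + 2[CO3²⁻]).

CA = [HCO3⁻] + 2[CO3²⁻] = (α₁ + 2α₂)·DIC
At pH 7.39: [H⁺]/K1 = 10^-1.29 = 0.051286, K2/[H⁺] = 10^-1.86 = 0.013804
α₁ = 1/(1 + 0.051286 + 0.013804) = 1/1.0651 = 0.9389; α₂ = α₁·K2/[H⁺] = 0.01296
α₁ + 2α₂ = 0.9648
CA = 0.9648 × 1.75 = 1.69 mmol/kg

CA = 1.69 mmol/kg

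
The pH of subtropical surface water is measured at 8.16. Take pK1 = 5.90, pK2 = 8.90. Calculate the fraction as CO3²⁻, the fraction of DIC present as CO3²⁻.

α₂ = 1 / (1 + [H⁺]/K2 + [H⁺]²/(K1K2)) = 1 / (1 + 10^+0.74 + 10^-1.52)
   = 1 / (1 + 5.4954 + 0.030200) = 1/6.5256 = 0.1532

α₂ = 0.153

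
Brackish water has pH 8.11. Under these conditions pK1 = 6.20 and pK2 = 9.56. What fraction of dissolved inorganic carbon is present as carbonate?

α₂ = 1 / (1 + [H⁺]/K2 + [H⁺]²/(K1K2)) = 1 / (1 + 10^+1.45 + 10^-0.46)
   = 1 / (1 + 28.184 + 0.34674) = 1/29.531 = 0.03386

α₂ = 0.0339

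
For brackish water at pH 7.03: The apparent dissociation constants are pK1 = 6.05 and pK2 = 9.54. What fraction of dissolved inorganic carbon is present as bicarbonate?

α₁ = 0.903

α₁ = 1 / (1 + [H⁺]/K1 + K2/[H⁺]) = 1 / (1 + 10^-0.98 + 10^-2.51)
   = 1 / (1 + 0.10471 + 0.0030903) = 1/1.1078 = 0.9027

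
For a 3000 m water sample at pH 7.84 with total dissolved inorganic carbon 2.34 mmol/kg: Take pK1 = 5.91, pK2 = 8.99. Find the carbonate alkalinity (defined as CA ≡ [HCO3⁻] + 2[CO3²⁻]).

CA = [HCO3⁻] + 2[CO3²⁻] = (α₁ + 2α₂)·DIC
At pH 7.84: [H⁺]/K1 = 10^-1.93 = 0.011749, K2/[H⁺] = 10^-1.15 = 0.070795
α₁ = 1/(1 + 0.011749 + 0.070795) = 1/1.0825 = 0.9238; α₂ = α₁·K2/[H⁺] = 0.06540
α₁ + 2α₂ = 1.0545
CA = 1.0545 × 2.34 = 2.47 mmol/kg

CA = 2.47 mmol/kg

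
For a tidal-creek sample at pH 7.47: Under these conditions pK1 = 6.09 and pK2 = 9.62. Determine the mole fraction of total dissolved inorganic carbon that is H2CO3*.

α₀ = 0.0397

α₀ = 1 / (1 + K1/[H⁺] + K1K2/[H⁺]²) = 1 / (1 + 10^+1.38 + 10^-0.77)
   = 1 / (1 + 23.988 + 0.16982) = 1/25.158 = 0.03975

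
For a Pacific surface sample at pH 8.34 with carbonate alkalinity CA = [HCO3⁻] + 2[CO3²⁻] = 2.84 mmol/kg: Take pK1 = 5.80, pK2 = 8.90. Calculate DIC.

DIC = 2.34 mmol/kg

CA = [HCO3⁻] + 2[CO3²⁻] = (α₁ + 2α₂)·DIC
At pH 8.34: [H⁺]/K1 = 10^-2.54 = 0.0028840, K2/[H⁺] = 10^-0.56 = 0.27542
α₁ = 1/(1 + 0.0028840 + 0.27542) = 1/1.2783 = 0.7823; α₂ = α₁·K2/[H⁺] = 0.2155
α₁ + 2α₂ = 1.2132
DIC = CA / (α₁ + 2α₂) = 2.84 / 1.2132 = 2.34 mmol/kg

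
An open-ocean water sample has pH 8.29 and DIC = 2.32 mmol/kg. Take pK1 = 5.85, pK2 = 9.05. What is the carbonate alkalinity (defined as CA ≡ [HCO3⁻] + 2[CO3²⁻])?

CA = 2.66 mmol/kg

CA = [HCO3⁻] + 2[CO3²⁻] = (α₁ + 2α₂)·DIC
At pH 8.29: [H⁺]/K1 = 10^-2.44 = 0.0036308, K2/[H⁺] = 10^-0.76 = 0.17378
α₁ = 1/(1 + 0.0036308 + 0.17378) = 1/1.1774 = 0.8493; α₂ = α₁·K2/[H⁺] = 0.1476
α₁ + 2α₂ = 1.1445
CA = 1.1445 × 2.32 = 2.66 mmol/kg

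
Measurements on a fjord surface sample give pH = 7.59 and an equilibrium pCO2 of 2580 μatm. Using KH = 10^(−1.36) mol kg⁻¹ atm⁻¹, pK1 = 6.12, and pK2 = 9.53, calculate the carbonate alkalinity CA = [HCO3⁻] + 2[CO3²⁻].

CA = 3.40 mmol/kg

[CO2*] = KH · pCO2 = 10^(−1.36) × 2580×10^-6 = 1.126×10^-4 mol/kg
α₀ = 1/(1 + K1/[H⁺] + K1K2/[H⁺]²) = 1/(1 + 10^+1.47 + 10^-0.47) = 0.03241
DIC = [CO2*]/α₀ = 1.126×10^-4 / 0.03241 = 3.474 mmol/kg
CA = (α₁ + 2α₂)·DIC = (0.9566 + 2×0.01098) × 3.474 = 3.40 mmol/kg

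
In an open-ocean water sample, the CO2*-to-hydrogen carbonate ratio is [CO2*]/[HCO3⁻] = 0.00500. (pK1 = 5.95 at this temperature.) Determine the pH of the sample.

pH = 8.25

From K1 = [H⁺][HCO3⁻]/[CO2*]:  pH = pK1 − log₁₀([CO2*]/[HCO3⁻])
log₁₀(0.00500) = -2.301
pH = 5.95 − (-2.301) = 8.25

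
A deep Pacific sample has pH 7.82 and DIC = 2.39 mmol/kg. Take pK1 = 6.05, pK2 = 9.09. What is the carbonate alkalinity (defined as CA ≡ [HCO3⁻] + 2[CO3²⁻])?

CA = 2.47 mmol/kg

CA = [HCO3⁻] + 2[CO3²⁻] = (α₁ + 2α₂)·DIC
At pH 7.82: [H⁺]/K1 = 10^-1.77 = 0.016982, K2/[H⁺] = 10^-1.27 = 0.053703
α₁ = 1/(1 + 0.016982 + 0.053703) = 1/1.0707 = 0.9340; α₂ = α₁·K2/[H⁺] = 0.05016
α₁ + 2α₂ = 1.0343
CA = 1.0343 × 2.39 = 2.47 mmol/kg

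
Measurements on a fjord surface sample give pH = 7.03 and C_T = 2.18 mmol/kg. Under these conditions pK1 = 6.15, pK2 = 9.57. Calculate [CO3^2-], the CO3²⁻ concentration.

α₂ = 1 / (1 + [H⁺]/K2 + [H⁺]²/(K1K2)) = 1 / (1 + 10^+2.54 + 10^+1.66)
   = 1 / (1 + 346.74 + 45.709) = 1/393.45 = 0.002542
[CO3²⁻] = α₂ × DIC = 0.002542 × 2.18 = 0.00554 mmol/kg = 5.54 μmol/kg

[CO3²⁻] = 5.54 μmol/kg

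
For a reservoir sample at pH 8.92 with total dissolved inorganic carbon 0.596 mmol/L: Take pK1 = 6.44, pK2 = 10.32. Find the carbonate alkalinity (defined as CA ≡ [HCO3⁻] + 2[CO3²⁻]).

CA = 0.617 mmol/L

CA = [HCO3⁻] + 2[CO3²⁻] = (α₁ + 2α₂)·DIC
At pH 8.92: [H⁺]/K1 = 10^-2.48 = 0.0033113, K2/[H⁺] = 10^-1.40 = 0.039811
α₁ = 1/(1 + 0.0033113 + 0.039811) = 1/1.0431 = 0.9587; α₂ = α₁·K2/[H⁺] = 0.03816
α₁ + 2α₂ = 1.0350
CA = 1.0350 × 0.596 = 0.617 mmol/L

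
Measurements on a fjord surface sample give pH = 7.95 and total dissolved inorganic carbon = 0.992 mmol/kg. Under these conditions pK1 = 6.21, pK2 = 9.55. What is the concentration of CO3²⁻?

α₂ = 1 / (1 + [H⁺]/K2 + [H⁺]²/(K1K2)) = 1 / (1 + 10^+1.60 + 10^-0.14)
   = 1 / (1 + 39.811 + 0.72444) = 1/41.535 = 0.02408
[CO3²⁻] = α₂ × DIC = 0.02408 × 0.992 = 0.0239 mmol/kg

[CO3²⁻] = 0.0239 mmol/kg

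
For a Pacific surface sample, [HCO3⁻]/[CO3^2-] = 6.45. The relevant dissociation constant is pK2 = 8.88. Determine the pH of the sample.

pH = 8.07

From K2 = [H⁺][CO3^2-]/[HCO3⁻]:  pH = pK2 − log₁₀([HCO3⁻]/[CO3^2-])
log₁₀(6.45) = +0.810
pH = 8.88 − (+0.810) = 8.07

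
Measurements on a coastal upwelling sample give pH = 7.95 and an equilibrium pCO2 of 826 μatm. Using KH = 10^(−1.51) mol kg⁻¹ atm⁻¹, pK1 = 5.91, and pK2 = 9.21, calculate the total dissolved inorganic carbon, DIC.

[CO2*] = KH · pCO2 = 10^(−1.51) × 826×10^-6 = 2.553×10^-5 mol/kg
α₀ = 1/(1 + K1/[H⁺] + K1K2/[H⁺]²) = 1/(1 + 10^+2.04 + 10^+0.78) = 0.008571
DIC = [CO2*]/α₀ = 2.553×10^-5 / 0.008571 = 2.98 mmol/kg

DIC = 2.98 mmol/kg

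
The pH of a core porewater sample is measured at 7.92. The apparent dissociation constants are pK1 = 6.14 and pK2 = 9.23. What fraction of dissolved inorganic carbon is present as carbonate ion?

α₂ = 1 / (1 + [H⁺]/K2 + [H⁺]²/(K1K2)) = 1 / (1 + 10^+1.31 + 10^-0.47)
   = 1 / (1 + 20.417 + 0.33884) = 1/21.756 = 0.04596

α₂ = 0.0460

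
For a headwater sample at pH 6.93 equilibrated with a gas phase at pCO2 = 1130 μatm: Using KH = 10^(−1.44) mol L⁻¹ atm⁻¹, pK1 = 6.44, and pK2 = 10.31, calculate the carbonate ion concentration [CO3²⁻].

[CO2*] = KH · pCO2 = 10^(−1.44) × 1130×10^-6 = 4.103×10^-5 mol/L
α₀ = 1/(1 + K1/[H⁺] + K1K2/[H⁺]²) = 1/(1 + 10^+0.49 + 10^-2.89) = 0.2444
DIC = [CO2*]/α₀ = 4.103×10^-5 / 0.2444 = 0.1679 mmol/L
[CO3²⁻] = α₂·DIC; α₂ = 0.0003149, so [CO3²⁻] = 0.0003149 × 0.1679 = 5.29×10^-5 mmol/L = 0.0529 μmol/L

[CO3²⁻] = 0.0529 μmol/L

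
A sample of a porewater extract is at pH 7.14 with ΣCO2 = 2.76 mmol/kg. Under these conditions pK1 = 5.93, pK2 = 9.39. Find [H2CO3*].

α₀ = 1 / (1 + K1/[H⁺] + K1K2/[H⁺]²) = 1 / (1 + 10^+1.21 + 10^-1.04)
   = 1 / (1 + 16.218 + 0.091201) = 1/17.309 = 0.05777
[CO2*] = α₀ × DIC = 0.05777 × 2.76 = 0.159 mmol/kg

[CO2*] = 0.159 mmol/kg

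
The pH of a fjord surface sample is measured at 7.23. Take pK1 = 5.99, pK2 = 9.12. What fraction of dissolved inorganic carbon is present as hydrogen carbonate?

α₁ = 1 / (1 + [H⁺]/K1 + K2/[H⁺]) = 1 / (1 + 10^-1.24 + 10^-1.89)
   = 1 / (1 + 0.057544 + 0.012882) = 1/1.0704 = 0.9342

α₁ = 0.934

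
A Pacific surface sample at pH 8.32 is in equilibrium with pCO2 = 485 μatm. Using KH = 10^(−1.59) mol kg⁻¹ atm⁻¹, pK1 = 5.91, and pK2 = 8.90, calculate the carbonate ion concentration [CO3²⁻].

[CO3²⁻] = 0.843 mmol/kg

[CO2*] = KH · pCO2 = 10^(−1.59) × 485×10^-6 = 1.247×10^-5 mol/kg
α₀ = 1/(1 + K1/[H⁺] + K1K2/[H⁺]²) = 1/(1 + 10^+2.41 + 10^+1.83) = 0.003071
DIC = [CO2*]/α₀ = 1.247×10^-5 / 0.003071 = 4.060 mmol/kg
[CO3²⁻] = α₂·DIC; α₂ = 0.2076, so [CO3²⁻] = 0.2076 × 4.060 = 0.843 mmol/kg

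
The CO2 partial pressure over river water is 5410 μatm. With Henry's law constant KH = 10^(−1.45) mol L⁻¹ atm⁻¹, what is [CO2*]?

[CO2*] = 192 μmol/L

KH = 10^(−1.45) = 3.548×10^-2 mol L⁻¹ atm⁻¹
[CO2*] = KH · pCO2 = 3.548×10^-2 × 5410×10^-6 atm = 1.92×10^-4 mol/L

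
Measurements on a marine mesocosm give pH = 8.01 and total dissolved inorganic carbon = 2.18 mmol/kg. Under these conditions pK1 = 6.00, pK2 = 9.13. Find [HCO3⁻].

α₁ = 1 / (1 + [H⁺]/K1 + K2/[H⁺]) = 1 / (1 + 10^-2.01 + 10^-1.12)
   = 1 / (1 + 0.0097724 + 0.075858) = 1/1.0856 = 0.9211
[HCO3⁻] = α₁ × DIC = 0.9211 × 2.18 = 2.01 mmol/kg

[HCO3⁻] = 2.01 mmol/kg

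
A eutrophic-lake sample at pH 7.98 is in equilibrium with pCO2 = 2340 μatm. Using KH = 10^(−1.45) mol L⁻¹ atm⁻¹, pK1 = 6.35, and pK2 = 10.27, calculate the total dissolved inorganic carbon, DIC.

[CO2*] = KH · pCO2 = 10^(−1.45) × 2340×10^-6 = 8.303×10^-5 mol/L
α₀ = 1/(1 + K1/[H⁺] + K1K2/[H⁺]²) = 1/(1 + 10^+1.63 + 10^-0.66) = 0.02279
DIC = [CO2*]/α₀ = 8.303×10^-5 / 0.02279 = 3.64 mmol/L

DIC = 3.64 mmol/L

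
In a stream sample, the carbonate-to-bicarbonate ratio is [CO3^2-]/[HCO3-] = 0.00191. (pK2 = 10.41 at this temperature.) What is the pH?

pH = 7.69

From K2 = [H⁺][CO3^2-]/[HCO3-]:  pH = pK2 + log₁₀([CO3^2-]/[HCO3-])
log₁₀(0.00191) = -2.719
pH = 10.41 + (-2.719) = 7.69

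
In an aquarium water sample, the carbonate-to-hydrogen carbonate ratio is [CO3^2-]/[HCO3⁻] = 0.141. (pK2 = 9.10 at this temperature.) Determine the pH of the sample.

From K2 = [H⁺][CO3^2-]/[HCO3⁻]:  pH = pK2 + log₁₀([CO3^2-]/[HCO3⁻])
log₁₀(0.141) = -0.851
pH = 9.10 + (-0.851) = 8.25

pH = 8.25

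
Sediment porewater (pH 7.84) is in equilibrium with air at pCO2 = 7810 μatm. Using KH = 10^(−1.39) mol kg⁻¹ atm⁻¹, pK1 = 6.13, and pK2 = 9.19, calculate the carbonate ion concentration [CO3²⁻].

[CO3²⁻] = 0.729 mmol/kg

[CO2*] = KH · pCO2 = 10^(−1.39) × 7810×10^-6 = 3.182×10^-4 mol/kg
α₀ = 1/(1 + K1/[H⁺] + K1K2/[H⁺]²) = 1/(1 + 10^+1.71 + 10^+0.36) = 0.01832
DIC = [CO2*]/α₀ = 3.182×10^-4 / 0.01832 = 17.36 mmol/kg
[CO3²⁻] = α₂·DIC; α₂ = 0.04197, so [CO3²⁻] = 0.04197 × 17.36 = 0.729 mmol/kg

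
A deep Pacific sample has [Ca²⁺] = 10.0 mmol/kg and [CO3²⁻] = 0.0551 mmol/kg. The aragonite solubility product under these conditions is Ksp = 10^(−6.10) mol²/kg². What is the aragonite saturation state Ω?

Ksp = 10^(−6.10) = 7.943×10^-7
Ω = [Ca²⁺][CO3²⁻]/Ksp = (10.0×10^-3)(0.0551×10^-3) / 7.943×10^-7 = 0.694

Ω = 0.694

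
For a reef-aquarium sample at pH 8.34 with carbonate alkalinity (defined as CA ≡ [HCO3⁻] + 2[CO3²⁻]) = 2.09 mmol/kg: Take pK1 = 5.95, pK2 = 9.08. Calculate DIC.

DIC = 1.82 mmol/kg

CA = [HCO3⁻] + 2[CO3²⁻] = (α₁ + 2α₂)·DIC
At pH 8.34: [H⁺]/K1 = 10^-2.39 = 0.0040738, K2/[H⁺] = 10^-0.74 = 0.18197
α₁ = 1/(1 + 0.0040738 + 0.18197) = 1/1.1860 = 0.8431; α₂ = α₁·K2/[H⁺] = 0.1534
α₁ + 2α₂ = 1.1500
DIC = CA / (α₁ + 2α₂) = 2.09 / 1.1500 = 1.82 mmol/kg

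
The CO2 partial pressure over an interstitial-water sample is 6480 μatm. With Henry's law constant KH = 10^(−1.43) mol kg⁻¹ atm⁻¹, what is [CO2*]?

[CO2*] = 241 μmol/kg

KH = 10^(−1.43) = 3.715×10^-2 mol kg⁻¹ atm⁻¹
[CO2*] = KH · pCO2 = 3.715×10^-2 × 6480×10^-6 atm = 2.41×10^-4 mol/kg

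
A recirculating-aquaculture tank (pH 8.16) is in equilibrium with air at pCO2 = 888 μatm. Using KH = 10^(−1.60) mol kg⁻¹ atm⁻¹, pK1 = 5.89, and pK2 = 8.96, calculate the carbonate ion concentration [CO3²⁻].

[CO2*] = KH · pCO2 = 10^(−1.60) × 888×10^-6 = 2.231×10^-5 mol/kg
α₀ = 1/(1 + K1/[H⁺] + K1K2/[H⁺]²) = 1/(1 + 10^+2.27 + 10^+1.47) = 0.004614
DIC = [CO2*]/α₀ = 2.231×10^-5 / 0.004614 = 4.834 mmol/kg
[CO3²⁻] = α₂·DIC; α₂ = 0.1362, so [CO3²⁻] = 0.1362 × 4.834 = 0.658 mmol/kg

[CO3²⁻] = 0.658 mmol/kg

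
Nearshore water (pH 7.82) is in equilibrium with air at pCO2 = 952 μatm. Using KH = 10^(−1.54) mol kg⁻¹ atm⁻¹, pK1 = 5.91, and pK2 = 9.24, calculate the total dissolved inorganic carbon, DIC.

DIC = 2.34 mmol/kg

[CO2*] = KH · pCO2 = 10^(−1.54) × 952×10^-6 = 2.746×10^-5 mol/kg
α₀ = 1/(1 + K1/[H⁺] + K1K2/[H⁺]²) = 1/(1 + 10^+1.91 + 10^+0.49) = 0.01171
DIC = [CO2*]/α₀ = 2.746×10^-5 / 0.01171 = 2.34 mmol/kg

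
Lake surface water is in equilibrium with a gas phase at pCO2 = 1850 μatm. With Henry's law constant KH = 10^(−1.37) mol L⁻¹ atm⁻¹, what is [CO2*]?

KH = 10^(−1.37) = 4.266×10^-2 mol L⁻¹ atm⁻¹
[CO2*] = KH · pCO2 = 4.266×10^-2 × 1850×10^-6 atm = 7.89×10^-5 mol/L

[CO2*] = 78.9 μmol/L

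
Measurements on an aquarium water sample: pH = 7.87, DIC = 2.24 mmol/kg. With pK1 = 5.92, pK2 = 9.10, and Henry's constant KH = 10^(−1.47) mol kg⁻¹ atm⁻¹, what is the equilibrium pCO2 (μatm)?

pCO2 = 693 μatm

α₀ = 1 / (1 + K1/[H⁺] + K1K2/[H⁺]²) = 1 / (1 + 10^+1.95 + 10^+0.72)
   = 1 / (1 + 89.125 + 5.2481) = 1/95.373 = 0.01049
[CO2*] = α₀ × DIC = 0.01049 × 2.24 = 0.02349 mmol/kg
pCO2 = [CO2*]/KH = 2.349×10^-5 / 3.388×10^-2 = 693 μatm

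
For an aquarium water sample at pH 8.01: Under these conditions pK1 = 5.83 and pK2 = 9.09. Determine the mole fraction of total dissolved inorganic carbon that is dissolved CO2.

α₀ = 1 / (1 + K1/[H⁺] + K1K2/[H⁺]²) = 1 / (1 + 10^+2.18 + 10^+1.10)
   = 1 / (1 + 151.36 + 12.589) = 1/164.95 = 0.006063

α₀ = 0.00606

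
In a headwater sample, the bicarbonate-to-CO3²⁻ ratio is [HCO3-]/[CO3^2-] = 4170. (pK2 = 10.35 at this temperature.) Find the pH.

pH = 6.73

From K2 = [H⁺][CO3^2-]/[HCO3-]:  pH = pK2 − log₁₀([HCO3-]/[CO3^2-])
log₁₀(4170) = +3.620
pH = 10.35 − (+3.620) = 6.73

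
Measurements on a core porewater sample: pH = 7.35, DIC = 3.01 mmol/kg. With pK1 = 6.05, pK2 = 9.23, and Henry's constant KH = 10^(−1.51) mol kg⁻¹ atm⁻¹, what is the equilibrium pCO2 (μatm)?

pCO2 = 4590 μatm

α₀ = 1 / (1 + K1/[H⁺] + K1K2/[H⁺]²) = 1 / (1 + 10^+1.30 + 10^-0.58)
   = 1 / (1 + 19.953 + 0.26303) = 1/21.216 = 0.04714
[CO2*] = α₀ × DIC = 0.04714 × 3.01 = 0.1419 mmol/kg
pCO2 = [CO2*]/KH = 1.419×10^-4 / 3.090×10^-2 = 4590 μatm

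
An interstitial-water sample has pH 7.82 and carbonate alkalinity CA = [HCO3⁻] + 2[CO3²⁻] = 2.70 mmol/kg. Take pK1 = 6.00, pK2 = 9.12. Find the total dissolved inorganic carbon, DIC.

CA = [HCO3⁻] + 2[CO3²⁻] = (α₁ + 2α₂)·DIC
At pH 7.82: [H⁺]/K1 = 10^-1.82 = 0.015136, K2/[H⁺] = 10^-1.30 = 0.050119
α₁ = 1/(1 + 0.015136 + 0.050119) = 1/1.0653 = 0.9387; α₂ = α₁·K2/[H⁺] = 0.04705
α₁ + 2α₂ = 1.0328
DIC = CA / (α₁ + 2α₂) = 2.70 / 1.0328 = 2.61 mmol/kg

DIC = 2.61 mmol/kg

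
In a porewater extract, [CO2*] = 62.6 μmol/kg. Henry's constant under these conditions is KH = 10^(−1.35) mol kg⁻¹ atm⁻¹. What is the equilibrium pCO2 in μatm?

KH = 10^(−1.35) = 4.467×10^-2 mol kg⁻¹ atm⁻¹
pCO2 = [CO2*]/KH = 62.6×10^-6 / 4.467×10^-2 = 1.40×10^-3 atm = 1400 μatm

pCO2 = 1400 μatm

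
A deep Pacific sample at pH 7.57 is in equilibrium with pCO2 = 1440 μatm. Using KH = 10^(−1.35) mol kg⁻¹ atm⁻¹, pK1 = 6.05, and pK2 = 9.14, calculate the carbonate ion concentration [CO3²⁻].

[CO2*] = KH · pCO2 = 10^(−1.35) × 1440×10^-6 = 6.432×10^-5 mol/kg
α₀ = 1/(1 + K1/[H⁺] + K1K2/[H⁺]²) = 1/(1 + 10^+1.52 + 10^-0.05) = 0.02857
DIC = [CO2*]/α₀ = 6.432×10^-5 / 0.02857 = 2.252 mmol/kg
[CO3²⁻] = α₂·DIC; α₂ = 0.02546, so [CO3²⁻] = 0.02546 × 2.252 = 0.0573 mmol/kg

[CO3²⁻] = 0.0573 mmol/kg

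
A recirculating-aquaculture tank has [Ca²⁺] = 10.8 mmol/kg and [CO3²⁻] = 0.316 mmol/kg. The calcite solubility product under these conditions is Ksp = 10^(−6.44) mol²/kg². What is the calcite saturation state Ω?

Ω = 9.40

Ksp = 10^(−6.44) = 3.631×10^-7
Ω = [Ca²⁺][CO3²⁻]/Ksp = (10.8×10^-3)(0.316×10^-3) / 3.631×10^-7 = 9.40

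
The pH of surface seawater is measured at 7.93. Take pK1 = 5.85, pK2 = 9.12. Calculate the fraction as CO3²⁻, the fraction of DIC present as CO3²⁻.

α₂ = 1 / (1 + [H⁺]/K2 + [H⁺]²/(K1K2)) = 1 / (1 + 10^+1.19 + 10^-0.89)
   = 1 / (1 + 15.488 + 0.12882) = 1/16.617 = 0.06018

α₂ = 0.0602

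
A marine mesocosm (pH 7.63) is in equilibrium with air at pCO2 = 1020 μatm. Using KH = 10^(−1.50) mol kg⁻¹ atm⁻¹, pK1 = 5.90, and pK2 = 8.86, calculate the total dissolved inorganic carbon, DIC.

[CO2*] = KH · pCO2 = 10^(−1.50) × 1020×10^-6 = 3.226×10^-5 mol/kg
α₀ = 1/(1 + K1/[H⁺] + K1K2/[H⁺]²) = 1/(1 + 10^+1.73 + 10^+0.50) = 0.01728
DIC = [CO2*]/α₀ = 3.226×10^-5 / 0.01728 = 1.87 mmol/kg

DIC = 1.87 mmol/kg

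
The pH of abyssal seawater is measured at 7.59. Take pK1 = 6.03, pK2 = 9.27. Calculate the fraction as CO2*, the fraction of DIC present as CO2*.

α₀ = 0.0263

α₀ = 1 / (1 + K1/[H⁺] + K1K2/[H⁺]²) = 1 / (1 + 10^+1.56 + 10^-0.12)
   = 1 / (1 + 36.308 + 0.75858) = 1/38.066 = 0.02627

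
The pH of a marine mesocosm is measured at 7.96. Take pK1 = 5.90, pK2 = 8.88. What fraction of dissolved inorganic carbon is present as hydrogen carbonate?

α₁ = 1 / (1 + [H⁺]/K1 + K2/[H⁺]) = 1 / (1 + 10^-2.06 + 10^-0.92)
   = 1 / (1 + 0.0087096 + 0.12023) = 1/1.1289 = 0.8858

α₁ = 0.886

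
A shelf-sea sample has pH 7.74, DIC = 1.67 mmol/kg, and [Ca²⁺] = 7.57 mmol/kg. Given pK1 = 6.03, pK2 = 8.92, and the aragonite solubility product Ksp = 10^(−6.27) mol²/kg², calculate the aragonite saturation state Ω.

Ω = 1.43

α₂ = 1 / (1 + [H⁺]/K2 + [H⁺]²/(K1K2)) = 1 / (1 + 10^+1.18 + 10^-0.53)
   = 1 / (1 + 15.136 + 0.29512) = 1/16.431 = 0.06086
[CO3²⁻] = α₂ × DIC = 0.06086 × 1.67 = 0.1016 mmol/kg
Ksp = 10^(−6.27) = 5.370×10^-7
Ω = [Ca²⁺][CO3²⁻]/Ksp = (7.57×10^-3)(1.016×10^-4) / 5.370×10^-7 = 1.43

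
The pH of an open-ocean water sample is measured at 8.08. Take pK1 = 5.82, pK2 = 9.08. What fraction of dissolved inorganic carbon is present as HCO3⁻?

α₁ = 0.905

α₁ = 1 / (1 + [H⁺]/K1 + K2/[H⁺]) = 1 / (1 + 10^-2.26 + 10^-1.00)
   = 1 / (1 + 0.0054954 + 0.10000) = 1/1.1055 = 0.9046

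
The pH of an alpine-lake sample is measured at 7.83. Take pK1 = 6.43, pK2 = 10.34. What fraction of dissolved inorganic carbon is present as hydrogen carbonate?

α₁ = 0.959

α₁ = 1 / (1 + [H⁺]/K1 + K2/[H⁺]) = 1 / (1 + 10^-1.40 + 10^-2.51)
   = 1 / (1 + 0.039811 + 0.0030903) = 1/1.0429 = 0.9589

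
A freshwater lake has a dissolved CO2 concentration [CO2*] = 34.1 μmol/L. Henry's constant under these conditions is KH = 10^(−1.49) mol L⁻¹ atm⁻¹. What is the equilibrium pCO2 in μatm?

KH = 10^(−1.49) = 3.236×10^-2 mol L⁻¹ atm⁻¹
pCO2 = [CO2*]/KH = 34.1×10^-6 / 3.236×10^-2 = 1.05×10^-3 atm = 1050 μatm

pCO2 = 1050 μatm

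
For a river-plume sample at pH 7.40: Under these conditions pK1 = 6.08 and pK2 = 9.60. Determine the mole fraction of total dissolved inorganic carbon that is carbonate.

α₂ = 0.00599

α₂ = 1 / (1 + [H⁺]/K2 + [H⁺]²/(K1K2)) = 1 / (1 + 10^+2.20 + 10^+0.88)
   = 1 / (1 + 158.49 + 7.5858) = 1/167.08 = 0.005985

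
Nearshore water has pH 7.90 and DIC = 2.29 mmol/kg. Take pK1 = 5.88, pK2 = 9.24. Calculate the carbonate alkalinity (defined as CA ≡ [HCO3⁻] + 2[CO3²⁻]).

CA = [HCO3⁻] + 2[CO3²⁻] = (α₁ + 2α₂)·DIC
At pH 7.90: [H⁺]/K1 = 10^-2.02 = 0.0095499, K2/[H⁺] = 10^-1.34 = 0.045709
α₁ = 1/(1 + 0.0095499 + 0.045709) = 1/1.0553 = 0.9476; α₂ = α₁·K2/[H⁺] = 0.04332
α₁ + 2α₂ = 1.0343
CA = 1.0343 × 2.29 = 2.37 mmol/kg

CA = 2.37 mmol/kg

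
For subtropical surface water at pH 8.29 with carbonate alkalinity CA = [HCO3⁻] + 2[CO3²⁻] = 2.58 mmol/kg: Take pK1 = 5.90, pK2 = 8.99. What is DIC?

DIC = 2.22 mmol/kg

CA = [HCO3⁻] + 2[CO3²⁻] = (α₁ + 2α₂)·DIC
At pH 8.29: [H⁺]/K1 = 10^-2.39 = 0.0040738, K2/[H⁺] = 10^-0.70 = 0.19953
α₁ = 1/(1 + 0.0040738 + 0.19953) = 1/1.2036 = 0.8308; α₂ = α₁·K2/[H⁺] = 0.1658
α₁ + 2α₂ = 1.1624
DIC = CA / (α₁ + 2α₂) = 2.58 / 1.1624 = 2.22 mmol/kg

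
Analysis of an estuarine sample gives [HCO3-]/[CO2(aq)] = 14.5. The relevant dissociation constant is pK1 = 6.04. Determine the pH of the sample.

From K1 = [H⁺][HCO3-]/[CO2(aq)]:  pH = pK1 + log₁₀([HCO3-]/[CO2(aq)])
log₁₀(14.5) = +1.161
pH = 6.04 + (+1.161) = 7.20

pH = 7.20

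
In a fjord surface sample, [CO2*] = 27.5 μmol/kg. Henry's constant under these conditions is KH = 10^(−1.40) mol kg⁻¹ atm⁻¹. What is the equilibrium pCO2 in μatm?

KH = 10^(−1.40) = 3.981×10^-2 mol kg⁻¹ atm⁻¹
pCO2 = [CO2*]/KH = 27.5×10^-6 / 3.981×10^-2 = 6.91×10^-4 atm = 691 μatm

pCO2 = 691 μatm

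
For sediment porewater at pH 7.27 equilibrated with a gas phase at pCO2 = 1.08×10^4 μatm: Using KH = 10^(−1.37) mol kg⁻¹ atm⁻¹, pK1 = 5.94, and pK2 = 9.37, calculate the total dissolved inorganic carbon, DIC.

[CO2*] = KH · pCO2 = 10^(−1.37) × 1.08×10^4×10^-6 = 4.607×10^-4 mol/kg
α₀ = 1/(1 + K1/[H⁺] + K1K2/[H⁺]²) = 1/(1 + 10^+1.33 + 10^-0.77) = 0.04435
DIC = [CO2*]/α₀ = 4.607×10^-4 / 0.04435 = 10.4 mmol/kg

DIC = 10.4 mmol/kg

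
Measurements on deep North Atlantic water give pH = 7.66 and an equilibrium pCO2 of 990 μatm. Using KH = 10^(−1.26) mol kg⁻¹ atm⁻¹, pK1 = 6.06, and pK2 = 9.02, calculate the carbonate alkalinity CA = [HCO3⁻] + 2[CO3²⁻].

CA = 2.35 mmol/kg

[CO2*] = KH · pCO2 = 10^(−1.26) × 990×10^-6 = 5.440×10^-5 mol/kg
α₀ = 1/(1 + K1/[H⁺] + K1K2/[H⁺]²) = 1/(1 + 10^+1.60 + 10^+0.24) = 0.02350
DIC = [CO2*]/α₀ = 5.440×10^-5 / 0.02350 = 2.315 mmol/kg
CA = (α₁ + 2α₂)·DIC = (0.9357 + 2×0.04084) × 2.315 = 2.35 mmol/kg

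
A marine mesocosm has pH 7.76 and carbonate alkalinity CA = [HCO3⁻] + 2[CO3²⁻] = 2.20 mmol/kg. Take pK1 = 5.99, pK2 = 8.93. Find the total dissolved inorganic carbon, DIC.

DIC = 2.10 mmol/kg

CA = [HCO3⁻] + 2[CO3²⁻] = (α₁ + 2α₂)·DIC
At pH 7.76: [H⁺]/K1 = 10^-1.77 = 0.016982, K2/[H⁺] = 10^-1.17 = 0.067608
α₁ = 1/(1 + 0.016982 + 0.067608) = 1/1.0846 = 0.9220; α₂ = α₁·K2/[H⁺] = 0.06234
α₁ + 2α₂ = 1.0467
DIC = CA / (α₁ + 2α₂) = 2.20 / 1.0467 = 2.10 mmol/kg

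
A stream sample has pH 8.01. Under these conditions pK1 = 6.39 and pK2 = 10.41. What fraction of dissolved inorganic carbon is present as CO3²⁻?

α₂ = 0.00387

α₂ = 1 / (1 + [H⁺]/K2 + [H⁺]²/(K1K2)) = 1 / (1 + 10^+2.40 + 10^+0.78)
   = 1 / (1 + 251.19 + 6.0256) = 1/258.21 = 0.003873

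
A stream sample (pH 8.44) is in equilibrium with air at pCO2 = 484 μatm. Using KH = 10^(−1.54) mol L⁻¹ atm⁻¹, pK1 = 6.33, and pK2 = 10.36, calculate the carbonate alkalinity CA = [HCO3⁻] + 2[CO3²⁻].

CA = 1.84 mmol/L

[CO2*] = KH · pCO2 = 10^(−1.54) × 484×10^-6 = 1.396×10^-5 mol/L
α₀ = 1/(1 + K1/[H⁺] + K1K2/[H⁺]²) = 1/(1 + 10^+2.11 + 10^+0.19) = 0.007612
DIC = [CO2*]/α₀ = 1.396×10^-5 / 0.007612 = 1.834 mmol/L
CA = (α₁ + 2α₂)·DIC = (0.9806 + 2×0.01179) × 1.834 = 1.84 mmol/L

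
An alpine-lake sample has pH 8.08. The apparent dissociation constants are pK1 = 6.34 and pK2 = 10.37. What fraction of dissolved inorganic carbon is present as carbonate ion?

α₂ = 1 / (1 + [H⁺]/K2 + [H⁺]²/(K1K2)) = 1 / (1 + 10^+2.29 + 10^+0.55)
   = 1 / (1 + 194.98 + 3.5481) = 1/199.53 = 0.005012

α₂ = 0.00501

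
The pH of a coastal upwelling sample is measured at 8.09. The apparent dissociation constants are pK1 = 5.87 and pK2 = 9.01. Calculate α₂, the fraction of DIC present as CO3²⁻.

α₂ = 0.107

α₂ = 1 / (1 + [H⁺]/K2 + [H⁺]²/(K1K2)) = 1 / (1 + 10^+0.92 + 10^-1.30)
   = 1 / (1 + 8.3176 + 0.050119) = 1/9.3678 = 0.1067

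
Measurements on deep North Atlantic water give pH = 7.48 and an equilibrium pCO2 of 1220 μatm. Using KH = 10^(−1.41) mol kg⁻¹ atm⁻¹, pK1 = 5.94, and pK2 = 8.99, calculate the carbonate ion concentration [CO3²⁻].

[CO3²⁻] = 0.0509 mmol/kg

[CO2*] = KH · pCO2 = 10^(−1.41) × 1220×10^-6 = 4.746×10^-5 mol/kg
α₀ = 1/(1 + K1/[H⁺] + K1K2/[H⁺]²) = 1/(1 + 10^+1.54 + 10^+0.03) = 0.02721
DIC = [CO2*]/α₀ = 4.746×10^-5 / 0.02721 = 1.744 mmol/kg
[CO3²⁻] = α₂·DIC; α₂ = 0.02916, so [CO3²⁻] = 0.02916 × 1.744 = 0.0509 mmol/kg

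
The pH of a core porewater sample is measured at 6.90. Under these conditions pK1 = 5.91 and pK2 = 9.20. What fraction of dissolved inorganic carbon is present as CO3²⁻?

α₂ = 1 / (1 + [H⁺]/K2 + [H⁺]²/(K1K2)) = 1 / (1 + 10^+2.30 + 10^+1.31)
   = 1 / (1 + 199.53 + 20.417) = 1/220.94 = 0.004526

α₂ = 0.00453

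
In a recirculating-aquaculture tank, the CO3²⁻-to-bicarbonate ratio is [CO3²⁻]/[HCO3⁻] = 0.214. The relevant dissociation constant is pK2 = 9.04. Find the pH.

From K2 = [H⁺][CO3²⁻]/[HCO3⁻]:  pH = pK2 + log₁₀([CO3²⁻]/[HCO3⁻])
log₁₀(0.214) = -0.670
pH = 9.04 + (-0.670) = 8.37

pH = 8.37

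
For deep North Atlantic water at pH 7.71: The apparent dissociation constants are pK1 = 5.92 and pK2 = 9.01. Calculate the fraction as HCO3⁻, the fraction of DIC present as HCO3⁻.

α₁ = 0.938

α₁ = 1 / (1 + [H⁺]/K1 + K2/[H⁺]) = 1 / (1 + 10^-1.79 + 10^-1.30)
   = 1 / (1 + 0.016218 + 0.050119) = 1/1.0663 = 0.9378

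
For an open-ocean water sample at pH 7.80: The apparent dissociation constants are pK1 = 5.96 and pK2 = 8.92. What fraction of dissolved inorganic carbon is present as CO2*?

α₀ = 0.0133

α₀ = 1 / (1 + K1/[H⁺] + K1K2/[H⁺]²) = 1 / (1 + 10^+1.84 + 10^+0.72)
   = 1 / (1 + 69.183 + 5.2481) = 1/75.431 = 0.01326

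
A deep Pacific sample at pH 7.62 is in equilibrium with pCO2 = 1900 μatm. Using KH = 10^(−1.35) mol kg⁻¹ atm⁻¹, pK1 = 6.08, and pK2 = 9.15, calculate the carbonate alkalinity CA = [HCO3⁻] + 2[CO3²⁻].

[CO2*] = KH · pCO2 = 10^(−1.35) × 1900×10^-6 = 8.487×10^-5 mol/kg
α₀ = 1/(1 + K1/[H⁺] + K1K2/[H⁺]²) = 1/(1 + 10^+1.54 + 10^+0.01) = 0.02725
DIC = [CO2*]/α₀ = 8.487×10^-5 / 0.02725 = 3.114 mmol/kg
CA = (α₁ + 2α₂)·DIC = (0.9449 + 2×0.02788) × 3.114 = 3.12 mmol/kg

CA = 3.12 mmol/kg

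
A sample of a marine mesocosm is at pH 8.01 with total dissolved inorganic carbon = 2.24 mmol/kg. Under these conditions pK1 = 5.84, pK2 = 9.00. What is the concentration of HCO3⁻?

α₁ = 1 / (1 + [H⁺]/K1 + K2/[H⁺]) = 1 / (1 + 10^-2.17 + 10^-0.99)
   = 1 / (1 + 0.0067608 + 0.10233) = 1/1.1091 = 0.9016
[HCO3⁻] = α₁ × DIC = 0.9016 × 2.24 = 2.02 mmol/kg

[HCO3⁻] = 2.02 mmol/kg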